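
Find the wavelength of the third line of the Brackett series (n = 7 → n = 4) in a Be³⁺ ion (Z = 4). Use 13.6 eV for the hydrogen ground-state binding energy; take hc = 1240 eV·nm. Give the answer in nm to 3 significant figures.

The Brackett series terminates on n_f = 4; the third line has n_i = 4+3 = 7.
ΔE = 217.6 × (1/4² − 1/7²) = 9.159 eV.
λ = 1240 / 9.159 = 135 nm.

135 nm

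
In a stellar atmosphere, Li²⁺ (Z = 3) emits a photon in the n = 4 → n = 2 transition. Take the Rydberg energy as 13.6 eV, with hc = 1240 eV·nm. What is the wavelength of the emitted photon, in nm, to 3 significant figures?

54.0 nm

For Z = 3 the level energies scale as Z², so the effective Rydberg energy is 13.6 × 9 = 122.4 eV.
ΔE = 122.4 × (1/2² − 1/4²) = 122.4 × 0.1875 = 22.95 eV.
λ = hc/ΔE = 1240 / 22.95 = 54.0 nm.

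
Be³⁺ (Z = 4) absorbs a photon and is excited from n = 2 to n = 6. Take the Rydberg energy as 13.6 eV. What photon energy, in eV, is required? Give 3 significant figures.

The Bohr energies scale as Z², so for Z = 4: E_n = −217.6/n² eV.
E_6 = −217.6/36 = −6.044 eV and E_2 = −217.6/4 = −54.40 eV.
The photon energy is |E_6 − E_2| = 48.4 eV.

48.4 eV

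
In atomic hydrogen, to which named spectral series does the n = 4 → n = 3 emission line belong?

Paschen

The series is set by the lower level: n_f = 3 is the Paschen series.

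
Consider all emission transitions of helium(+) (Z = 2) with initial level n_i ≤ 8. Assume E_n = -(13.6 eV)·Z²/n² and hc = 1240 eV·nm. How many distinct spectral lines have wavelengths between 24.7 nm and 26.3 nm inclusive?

1

Enumerate all n_i → n_f pairs with 1 ≤ n_f < n_i ≤ 8 and compute λ = 1240 / [13.6·4·(1/n_f² − 1/n_i²)].
Lines falling in [24.7, 26.3] nm: 3→1 (25.64 nm).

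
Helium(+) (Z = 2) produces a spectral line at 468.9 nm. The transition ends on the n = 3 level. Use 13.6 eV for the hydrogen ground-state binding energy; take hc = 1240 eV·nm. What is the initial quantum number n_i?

n_i = 4

The photon energy is ΔE = hc/λ = 1240 / 468.9 = 2.644 eV.
With Z = 2, ΔE = 54.40 × (1/n_f² − 1/n_i²), so 1/n_f² − 1/n_i² = 0.04861.
With n_f = 3: 1/n_i² = 1/9 − 0.04861 = 0.06250, so n_i ≈ 4.00.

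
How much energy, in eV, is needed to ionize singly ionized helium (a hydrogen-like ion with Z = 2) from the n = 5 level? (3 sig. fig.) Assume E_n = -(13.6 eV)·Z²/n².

2.18 eV

E_n = −13.6 Z²/n² = −54.40/n² eV for Z = 2.
E_5 = −54.40/25 = −2.18 eV, so ionization (to E = 0) requires 2.18 eV.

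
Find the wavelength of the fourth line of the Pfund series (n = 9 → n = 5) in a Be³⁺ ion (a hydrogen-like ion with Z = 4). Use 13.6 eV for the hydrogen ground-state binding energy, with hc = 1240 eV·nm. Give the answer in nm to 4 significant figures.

206.1 nm

The Pfund series terminates on n_f = 5; the fourth line has n_i = 5+4 = 9.
ΔE = 217.6 × (1/5² − 1/9²) = 6.018 eV.
λ = 1240 / 6.018 = 206.1 nm.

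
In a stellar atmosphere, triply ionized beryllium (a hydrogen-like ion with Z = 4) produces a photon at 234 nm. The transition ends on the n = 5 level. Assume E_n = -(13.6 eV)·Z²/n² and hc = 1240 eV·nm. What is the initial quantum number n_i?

n_i = 8

The photon energy is ΔE = hc/λ = 1240 / 234 = 5.299 eV.
With Z = 4, ΔE = 217.6 × (1/n_f² − 1/n_i²), so 1/n_f² − 1/n_i² = 0.02435.
With n_f = 5: 1/n_i² = 1/25 − 0.02435 = 0.01565, so n_i ≈ 7.99.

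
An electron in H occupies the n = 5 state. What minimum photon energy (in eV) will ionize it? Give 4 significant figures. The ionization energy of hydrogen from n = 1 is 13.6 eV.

0.5440 eV

E_5 = −13.60/25 = −0.5440 eV, so ionization (to E = 0) requires 0.5440 eV.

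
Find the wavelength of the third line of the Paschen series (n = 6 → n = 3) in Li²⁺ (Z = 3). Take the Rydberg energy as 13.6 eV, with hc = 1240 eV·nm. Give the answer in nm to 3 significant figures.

The Paschen series terminates on n_f = 3; the third line has n_i = 3+3 = 6.
ΔE = 122.4 × (1/3² − 1/6²) = 10.20 eV.
λ = 1240 / 10.20 = 122 nm.

122 nm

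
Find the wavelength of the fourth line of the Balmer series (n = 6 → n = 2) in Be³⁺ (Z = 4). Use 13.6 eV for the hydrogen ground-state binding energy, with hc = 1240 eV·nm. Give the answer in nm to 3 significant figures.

25.6 nm

The Balmer series terminates on n_f = 2; the fourth line has n_i = 2+4 = 6.
ΔE = 217.6 × (1/2² − 1/6²) = 48.36 eV.
λ = 1240 / 48.36 = 25.6 nm.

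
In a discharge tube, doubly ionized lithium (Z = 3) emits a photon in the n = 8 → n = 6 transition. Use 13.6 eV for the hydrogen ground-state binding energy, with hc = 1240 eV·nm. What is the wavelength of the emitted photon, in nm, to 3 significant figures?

For Z = 3 the level energies scale as Z², so the effective Rydberg energy is 13.6 × 9 = 122.4 eV.
ΔE = 122.4 × (1/6² − 1/8²) = 122.4 × 0.01215 = 1.488 eV.
λ = hc/ΔE = 1240 / 1.488 = 834 nm.

834 nm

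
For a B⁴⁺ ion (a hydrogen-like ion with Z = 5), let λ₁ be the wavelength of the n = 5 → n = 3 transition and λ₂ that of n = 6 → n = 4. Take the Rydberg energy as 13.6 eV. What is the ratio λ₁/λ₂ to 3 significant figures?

0.488

λ ∝ 1/ΔE ∝ 1/(1/n_f² − 1/n_i²), and the Z² and hc factors cancel in the ratio.
λ₁/λ₂ = (1/4² − 1/6²)/(1/3² − 1/5²) = 0.03472/0.07111 = 0.488.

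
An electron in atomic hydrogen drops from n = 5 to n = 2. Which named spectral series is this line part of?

Balmer

The series is set by the lower level: n_f = 2 is the Balmer series.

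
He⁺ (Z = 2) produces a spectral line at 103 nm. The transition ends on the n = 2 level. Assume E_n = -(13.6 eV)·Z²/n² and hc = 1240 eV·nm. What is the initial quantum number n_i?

The photon energy is ΔE = hc/λ = 1240 / 103 = 12.04 eV.
With Z = 2, ΔE = 54.40 × (1/n_f² − 1/n_i²), so 1/n_f² − 1/n_i² = 0.2213.
With n_f = 2: 1/n_i² = 1/4 − 0.2213 = 0.02870, so n_i ≈ 5.90.

n_i = 6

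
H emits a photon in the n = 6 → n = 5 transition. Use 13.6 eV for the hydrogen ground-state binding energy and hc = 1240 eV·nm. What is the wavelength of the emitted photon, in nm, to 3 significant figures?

ΔE = 13.60 × (1/5² − 1/6²) = 13.60 × 0.01222 = 0.1662 eV.
λ = hc/ΔE = 1240 / 0.1662 = 7460 nm.
This line belongs to the Pfund series.

7460 nm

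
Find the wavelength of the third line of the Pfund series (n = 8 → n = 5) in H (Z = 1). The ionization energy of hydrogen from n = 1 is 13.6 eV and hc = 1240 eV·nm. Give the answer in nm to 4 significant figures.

3741 nm

The Pfund series terminates on n_f = 5; the third line has n_i = 5+3 = 8.
ΔE = 13.60 × (1/5² − 1/8²) = 0.3315 eV.
λ = 1240 / 0.3315 = 3741 nm.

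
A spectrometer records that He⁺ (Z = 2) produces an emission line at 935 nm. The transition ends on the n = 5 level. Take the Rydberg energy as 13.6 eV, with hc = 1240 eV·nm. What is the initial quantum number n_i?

The photon energy is ΔE = hc/λ = 1240 / 935 = 1.326 eV.
With Z = 2, ΔE = 54.40 × (1/n_f² − 1/n_i²), so 1/n_f² − 1/n_i² = 0.02438.
With n_f = 5: 1/n_i² = 1/25 − 0.02438 = 0.01562, so n_i ≈ 8.00.

n_i = 8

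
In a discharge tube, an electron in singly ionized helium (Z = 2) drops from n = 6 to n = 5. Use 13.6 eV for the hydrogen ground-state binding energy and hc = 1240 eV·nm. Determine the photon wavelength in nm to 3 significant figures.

For Z = 2 the level energies scale as Z², so the effective Rydberg energy is 13.6 × 4 = 54.40 eV.
ΔE = 54.40 × (1/5² − 1/6²) = 54.40 × 0.01222 = 0.6649 eV.
λ = hc/ΔE = 1240 / 0.6649 = 1860 nm.

1860 nm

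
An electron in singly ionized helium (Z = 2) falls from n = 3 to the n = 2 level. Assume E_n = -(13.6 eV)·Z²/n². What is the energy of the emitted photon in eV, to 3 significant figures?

7.56 eV

The Bohr energies scale as Z², so for Z = 2: E_n = −54.40/n² eV.
E_3 = −54.40/9 = −6.044 eV and E_2 = −54.40/4 = −13.60 eV.
The photon energy is |E_3 − E_2| = 7.56 eV.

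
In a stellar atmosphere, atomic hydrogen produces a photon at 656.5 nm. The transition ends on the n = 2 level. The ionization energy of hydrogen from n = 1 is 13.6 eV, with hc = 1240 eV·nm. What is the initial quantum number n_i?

The photon energy is ΔE = hc/λ = 1240 / 656.5 = 1.889 eV.
With Z = 1, ΔE = 13.60 × (1/n_f² − 1/n_i²), so 1/n_f² − 1/n_i² = 0.1389.
With n_f = 2: 1/n_i² = 1/4 − 0.1389 = 0.1111, so n_i ≈ 3.00.

n_i = 3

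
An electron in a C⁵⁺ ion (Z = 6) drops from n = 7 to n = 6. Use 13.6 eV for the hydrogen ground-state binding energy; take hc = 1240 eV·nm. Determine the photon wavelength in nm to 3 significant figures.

For Z = 6 the level energies scale as Z², so the effective Rydberg energy is 13.6 × 36 = 489.6 eV.
ΔE = 489.6 × (1/6² − 1/7²) = 489.6 × 0.007370 = 3.608 eV.
λ = hc/ΔE = 1240 / 3.608 = 344 nm.

344 nm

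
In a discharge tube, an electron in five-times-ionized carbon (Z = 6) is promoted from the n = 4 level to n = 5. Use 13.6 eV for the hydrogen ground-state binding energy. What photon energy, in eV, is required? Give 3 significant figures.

11.0 eV

The Bohr energies scale as Z², so for Z = 6: E_n = −489.6/n² eV.
E_5 = −489.6/25 = −19.58 eV and E_4 = −489.6/16 = −30.60 eV.
The photon energy is |E_5 − E_4| = 11.0 eV.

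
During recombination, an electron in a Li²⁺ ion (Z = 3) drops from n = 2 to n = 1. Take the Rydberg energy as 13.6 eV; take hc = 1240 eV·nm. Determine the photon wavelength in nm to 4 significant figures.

For Z = 3 the level energies scale as Z², so the effective Rydberg energy is 13.6 × 9 = 122.4 eV.
ΔE = 122.4 × (1/1² − 1/2²) = 122.4 × 0.7500 = 91.80 eV.
λ = hc/ΔE = 1240 / 91.80 = 13.51 nm.

13.51 nm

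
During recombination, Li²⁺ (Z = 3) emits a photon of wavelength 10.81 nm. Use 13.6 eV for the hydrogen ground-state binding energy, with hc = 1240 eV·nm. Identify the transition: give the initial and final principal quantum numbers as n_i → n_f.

The photon energy is ΔE = hc/λ = 1240 / 10.81 = 114.7 eV.
With Z = 3, ΔE = 122.4 × (1/n_f² − 1/n_i²), so 1/n_f² − 1/n_i² = 0.9372.
Trying n_f = 1 gives 1/n_i² = 0.06284, i.e. n_i ≈ 4; this pair matches.

n_i = 4, n_f = 1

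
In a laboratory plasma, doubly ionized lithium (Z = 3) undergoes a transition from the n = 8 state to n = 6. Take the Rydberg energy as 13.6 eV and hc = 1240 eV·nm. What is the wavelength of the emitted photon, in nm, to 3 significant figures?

834 nm

For Z = 3 the level energies scale as Z², so the effective Rydberg energy is 13.6 × 9 = 122.4 eV.
ΔE = 122.4 × (1/6² − 1/8²) = 122.4 × 0.01215 = 1.488 eV.
λ = hc/ΔE = 1240 / 1.488 = 834 nm.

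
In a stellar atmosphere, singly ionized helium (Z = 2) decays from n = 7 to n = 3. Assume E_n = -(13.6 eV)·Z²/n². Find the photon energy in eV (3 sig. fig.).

The Bohr energies scale as Z², so for Z = 2: E_n = −54.40/n² eV.
E_7 = −54.40/49 = −1.110 eV and E_3 = −54.40/9 = −6.044 eV.
The photon energy is |E_7 − E_3| = 4.93 eV.

4.93 eV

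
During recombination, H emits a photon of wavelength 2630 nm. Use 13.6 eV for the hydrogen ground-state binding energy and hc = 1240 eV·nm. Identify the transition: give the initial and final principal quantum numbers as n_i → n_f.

The photon energy is ΔE = hc/λ = 1240 / 2630 = 0.4715 eV.
With Z = 1, ΔE = 13.60 × (1/n_f² − 1/n_i²), so 1/n_f² − 1/n_i² = 0.03467.
Trying n_f = 4 gives 1/n_i² = 0.02783, i.e. n_i ≈ 6; this pair matches.

n_i = 6, n_f = 4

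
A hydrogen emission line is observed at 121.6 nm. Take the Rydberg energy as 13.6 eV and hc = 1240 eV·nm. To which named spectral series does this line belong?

Lyman

ΔE = 1240/121.6 = 10.20 eV.
This matches 13.6 × (1/1² − 1/2²), so n_f = 1: the Lyman series.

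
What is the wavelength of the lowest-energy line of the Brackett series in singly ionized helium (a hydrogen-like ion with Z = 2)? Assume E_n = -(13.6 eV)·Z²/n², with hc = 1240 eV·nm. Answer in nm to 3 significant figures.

The Brackett series terminates on n_f = 4; the first line has n_i = 4+1 = 5.
ΔE = 54.40 × (1/4² − 1/5²) = 1.224 eV.
λ = 1240 / 1.224 = 1010 nm.

1010 nm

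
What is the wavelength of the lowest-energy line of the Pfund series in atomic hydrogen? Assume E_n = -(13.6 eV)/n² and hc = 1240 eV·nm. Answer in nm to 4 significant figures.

7460 nm

The Pfund series terminates on n_f = 5; the first line has n_i = 5+1 = 6.
ΔE = 13.60 × (1/5² − 1/6²) = 0.1662 eV.
λ = 1240 / 0.1662 = 7460 nm.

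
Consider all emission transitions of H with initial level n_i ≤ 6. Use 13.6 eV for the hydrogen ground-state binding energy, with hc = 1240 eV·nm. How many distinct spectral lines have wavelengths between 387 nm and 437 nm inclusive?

Enumerate all n_i → n_f pairs with 1 ≤ n_f < n_i ≤ 6 and compute λ = 1240 / [13.6·1·(1/n_f² − 1/n_i²)].
Lines falling in [387, 437] nm: 6→2 (410.3 nm), 5→2 (434.2 nm).

2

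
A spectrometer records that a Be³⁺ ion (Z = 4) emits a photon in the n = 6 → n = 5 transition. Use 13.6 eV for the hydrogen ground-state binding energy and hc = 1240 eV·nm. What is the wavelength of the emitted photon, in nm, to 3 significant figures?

For Z = 4 the level energies scale as Z², so the effective Rydberg energy is 13.6 × 16 = 217.6 eV.
ΔE = 217.6 × (1/5² − 1/6²) = 217.6 × 0.01222 = 2.660 eV.
λ = hc/ΔE = 1240 / 2.660 = 466 nm.

466 nm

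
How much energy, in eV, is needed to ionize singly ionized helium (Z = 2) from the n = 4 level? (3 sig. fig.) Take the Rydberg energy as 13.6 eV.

3.40 eV

E_n = −13.6 Z²/n² = −54.40/n² eV for Z = 2.
E_4 = −54.40/16 = −3.40 eV, so ionization (to E = 0) requires 3.40 eV.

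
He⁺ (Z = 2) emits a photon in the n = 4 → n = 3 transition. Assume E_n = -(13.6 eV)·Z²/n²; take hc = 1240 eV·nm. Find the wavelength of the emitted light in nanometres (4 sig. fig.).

For Z = 2 the level energies scale as Z², so the effective Rydberg energy is 13.6 × 4 = 54.40 eV.
ΔE = 54.40 × (1/3² − 1/4²) = 54.40 × 0.04861 = 2.644 eV.
λ = hc/ΔE = 1240 / 2.644 = 468.9 nm.

468.9 nm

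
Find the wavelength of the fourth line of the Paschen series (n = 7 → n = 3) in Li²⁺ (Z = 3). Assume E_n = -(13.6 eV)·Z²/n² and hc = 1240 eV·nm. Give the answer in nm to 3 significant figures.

The Paschen series terminates on n_f = 3; the fourth line has n_i = 3+4 = 7.
ΔE = 122.4 × (1/3² − 1/7²) = 11.10 eV.
λ = 1240 / 11.10 = 112 nm.

112 nm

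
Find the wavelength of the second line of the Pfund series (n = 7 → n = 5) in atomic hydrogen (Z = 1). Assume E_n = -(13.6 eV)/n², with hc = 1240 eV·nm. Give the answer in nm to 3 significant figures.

The Pfund series terminates on n_f = 5; the second line has n_i = 5+2 = 7.
ΔE = 13.60 × (1/5² − 1/7²) = 0.2664 eV.
λ = 1240 / 0.2664 = 4650 nm.

4650 nm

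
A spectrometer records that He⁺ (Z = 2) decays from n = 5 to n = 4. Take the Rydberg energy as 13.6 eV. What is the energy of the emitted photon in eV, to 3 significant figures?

The Bohr energies scale as Z², so for Z = 2: E_n = −54.40/n² eV.
E_5 = −54.40/25 = −2.176 eV and E_4 = −54.40/16 = −3.400 eV.
The photon energy is |E_5 − E_4| = 1.22 eV.

1.22 eV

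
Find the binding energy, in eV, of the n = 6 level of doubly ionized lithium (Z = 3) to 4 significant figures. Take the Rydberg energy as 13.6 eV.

E_n = −13.6 Z²/n² = −122.4/n² eV for Z = 3.
E_6 = −122.4/36 = −3.400 eV, so ionization (to E = 0) requires 3.400 eV.

3.400 eV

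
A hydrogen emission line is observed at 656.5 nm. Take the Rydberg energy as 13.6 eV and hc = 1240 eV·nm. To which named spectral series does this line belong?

Balmer

ΔE = 1240/656.5 = 1.889 eV.
This matches 13.6 × (1/2² − 1/3²), so n_f = 2: the Balmer series.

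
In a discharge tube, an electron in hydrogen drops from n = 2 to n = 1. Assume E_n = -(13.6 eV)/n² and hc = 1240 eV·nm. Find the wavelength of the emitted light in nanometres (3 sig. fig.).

122 nm

ΔE = 13.60 × (1/1² − 1/2²) = 13.60 × 0.7500 = 10.20 eV.
λ = hc/ΔE = 1240 / 10.20 = 122 nm.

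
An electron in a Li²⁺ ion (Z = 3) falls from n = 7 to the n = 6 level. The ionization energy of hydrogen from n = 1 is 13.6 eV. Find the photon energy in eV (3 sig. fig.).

0.902 eV

The Bohr energies scale as Z², so for Z = 3: E_n = −122.4/n² eV.
E_7 = −122.4/49 = −2.498 eV and E_6 = −122.4/36 = −3.400 eV.
The photon energy is |E_7 − E_6| = 0.902 eV.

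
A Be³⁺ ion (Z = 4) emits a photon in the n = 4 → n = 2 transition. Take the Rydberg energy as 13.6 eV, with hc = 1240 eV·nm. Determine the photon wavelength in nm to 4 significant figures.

For Z = 4 the level energies scale as Z², so the effective Rydberg energy is 13.6 × 16 = 217.6 eV.
ΔE = 217.6 × (1/2² − 1/4²) = 217.6 × 0.1875 = 40.80 eV.
λ = hc/ΔE = 1240 / 40.80 = 30.39 nm.

30.39 nm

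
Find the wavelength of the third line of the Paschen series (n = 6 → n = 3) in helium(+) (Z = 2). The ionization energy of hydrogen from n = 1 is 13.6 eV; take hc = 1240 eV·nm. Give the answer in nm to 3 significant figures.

274 nm

The Paschen series terminates on n_f = 3; the third line has n_i = 3+3 = 6.
ΔE = 54.40 × (1/3² − 1/6²) = 4.533 eV.
λ = 1240 / 4.533 = 274 nm.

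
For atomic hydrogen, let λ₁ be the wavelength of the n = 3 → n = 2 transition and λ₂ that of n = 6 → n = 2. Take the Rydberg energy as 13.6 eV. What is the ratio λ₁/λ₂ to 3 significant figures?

λ ∝ 1/ΔE ∝ 1/(1/n_f² − 1/n_i²), and the Z² and hc factors cancel in the ratio.
λ₁/λ₂ = (1/2² − 1/6²)/(1/2² − 1/3²) = 0.2222/0.1389 = 1.60.

1.60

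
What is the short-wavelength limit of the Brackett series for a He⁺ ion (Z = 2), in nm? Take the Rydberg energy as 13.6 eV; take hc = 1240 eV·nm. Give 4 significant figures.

The Brackett series has lower level n_f = 4; the series limit corresponds to n_i → ∞.
ΔE_max = 13.6 × 4 / 4² = 3.400 eV.
λ_min = 1240 / 3.400 = 364.7 nm.

364.7 nm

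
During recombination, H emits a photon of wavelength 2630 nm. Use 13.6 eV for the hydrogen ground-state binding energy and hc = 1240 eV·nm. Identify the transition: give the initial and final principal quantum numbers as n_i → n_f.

n_i = 6, n_f = 4

The photon energy is ΔE = hc/λ = 1240 / 2630 = 0.4715 eV.
With Z = 1, ΔE = 13.60 × (1/n_f² − 1/n_i²), so 1/n_f² − 1/n_i² = 0.03467.
Trying n_f = 4 gives 1/n_i² = 0.02783, i.e. n_i ≈ 6; this pair matches.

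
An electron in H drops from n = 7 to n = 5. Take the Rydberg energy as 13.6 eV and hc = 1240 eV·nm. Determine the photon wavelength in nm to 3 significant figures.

4650 nm

ΔE = 13.60 × (1/5² − 1/7²) = 13.60 × 0.01959 = 0.2664 eV.
λ = hc/ΔE = 1240 / 0.2664 = 4650 nm.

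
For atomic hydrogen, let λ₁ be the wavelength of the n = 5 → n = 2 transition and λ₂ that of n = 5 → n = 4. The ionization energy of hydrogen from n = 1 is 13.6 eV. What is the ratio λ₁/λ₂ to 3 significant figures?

0.107

λ ∝ 1/ΔE ∝ 1/(1/n_f² − 1/n_i²), and the Z² and hc factors cancel in the ratio.
λ₁/λ₂ = (1/4² − 1/5²)/(1/2² − 1/5²) = 0.02250/0.2100 = 0.107.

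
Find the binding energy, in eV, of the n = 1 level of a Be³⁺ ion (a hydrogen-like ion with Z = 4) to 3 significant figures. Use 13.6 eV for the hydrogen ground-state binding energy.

E_n = −13.6 Z²/n² = −217.6/n² eV for Z = 4.
E_1 = −217.6/1 = −218 eV, so ionization (to E = 0) requires 218 eV.

218 eV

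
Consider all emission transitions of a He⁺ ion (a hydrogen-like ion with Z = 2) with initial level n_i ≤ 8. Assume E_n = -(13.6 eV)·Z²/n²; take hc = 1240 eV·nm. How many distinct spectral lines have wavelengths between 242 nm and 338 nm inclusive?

3

Enumerate all n_i → n_f pairs with 1 ≤ n_f < n_i ≤ 8 and compute λ = 1240 / [13.6·4·(1/n_f² − 1/n_i²)].
Lines falling in [242, 338] nm: 7→3 (251.3 nm), 6→3 (273.5 nm), 5→3 (320.5 nm).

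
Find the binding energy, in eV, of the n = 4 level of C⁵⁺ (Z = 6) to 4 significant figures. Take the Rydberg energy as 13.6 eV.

30.60 eV

E_n = −13.6 Z²/n² = −489.6/n² eV for Z = 6.
E_4 = −489.6/16 = −30.60 eV, so ionization (to E = 0) requires 30.60 eV.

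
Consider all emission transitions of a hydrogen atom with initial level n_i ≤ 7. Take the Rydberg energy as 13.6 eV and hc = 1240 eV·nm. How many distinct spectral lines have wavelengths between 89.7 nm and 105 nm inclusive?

Enumerate all n_i → n_f pairs with 1 ≤ n_f < n_i ≤ 7 and compute λ = 1240 / [13.6·1·(1/n_f² − 1/n_i²)].
Lines falling in [89.7, 105] nm: 7→1 (93.08 nm), 6→1 (93.78 nm), 5→1 (94.98 nm), 4→1 (97.25 nm), 3→1 (102.6 nm).

5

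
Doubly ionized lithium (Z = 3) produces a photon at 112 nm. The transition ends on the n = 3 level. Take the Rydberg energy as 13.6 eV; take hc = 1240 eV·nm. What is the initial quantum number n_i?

The photon energy is ΔE = hc/λ = 1240 / 112 = 11.07 eV.
With Z = 3, ΔE = 122.4 × (1/n_f² − 1/n_i²), so 1/n_f² − 1/n_i² = 0.09045.
With n_f = 3: 1/n_i² = 1/9 − 0.09045 = 0.02066, so n_i ≈ 6.96.

n_i = 7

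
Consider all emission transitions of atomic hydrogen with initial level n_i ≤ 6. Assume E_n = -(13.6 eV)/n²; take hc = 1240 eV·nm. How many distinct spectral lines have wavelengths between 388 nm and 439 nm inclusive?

2

Enumerate all n_i → n_f pairs with 1 ≤ n_f < n_i ≤ 6 and compute λ = 1240 / [13.6·1·(1/n_f² − 1/n_i²)].
Lines falling in [388, 439] nm: 6→2 (410.3 nm), 5→2 (434.2 nm).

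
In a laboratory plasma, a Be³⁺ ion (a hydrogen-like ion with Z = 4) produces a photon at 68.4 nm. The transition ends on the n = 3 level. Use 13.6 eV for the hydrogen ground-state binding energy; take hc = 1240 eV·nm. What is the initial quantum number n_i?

n_i = 6

The photon energy is ΔE = hc/λ = 1240 / 68.4 = 18.13 eV.
With Z = 4, ΔE = 217.6 × (1/n_f² − 1/n_i²), so 1/n_f² − 1/n_i² = 0.08331.
With n_f = 3: 1/n_i² = 1/9 − 0.08331 = 0.02780, so n_i ≈ 6.00.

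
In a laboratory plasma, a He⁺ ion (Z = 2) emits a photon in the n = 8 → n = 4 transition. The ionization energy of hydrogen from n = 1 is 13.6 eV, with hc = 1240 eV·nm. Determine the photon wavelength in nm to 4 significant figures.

486.3 nm

For Z = 2 the level energies scale as Z², so the effective Rydberg energy is 13.6 × 4 = 54.40 eV.
ΔE = 54.40 × (1/4² − 1/8²) = 54.40 × 0.04688 = 2.550 eV.
λ = hc/ΔE = 1240 / 2.550 = 486.3 nm.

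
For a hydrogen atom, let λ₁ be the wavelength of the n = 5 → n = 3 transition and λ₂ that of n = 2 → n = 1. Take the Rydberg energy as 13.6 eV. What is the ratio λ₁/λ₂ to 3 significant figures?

10.5

λ ∝ 1/ΔE ∝ 1/(1/n_f² − 1/n_i²), and the Z² and hc factors cancel in the ratio.
λ₁/λ₂ = (1/1² − 1/2²)/(1/3² − 1/5²) = 0.7500/0.07111 = 10.5.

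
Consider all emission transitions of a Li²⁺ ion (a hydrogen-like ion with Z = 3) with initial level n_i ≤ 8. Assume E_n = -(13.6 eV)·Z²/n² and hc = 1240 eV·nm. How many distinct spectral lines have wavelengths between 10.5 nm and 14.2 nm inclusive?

4

Enumerate all n_i → n_f pairs with 1 ≤ n_f < n_i ≤ 8 and compute λ = 1240 / [13.6·9·(1/n_f² − 1/n_i²)].
Lines falling in [10.5, 14.2] nm: 5→1 (10.55 nm), 4→1 (10.81 nm), 3→1 (11.40 nm), 2→1 (13.51 nm).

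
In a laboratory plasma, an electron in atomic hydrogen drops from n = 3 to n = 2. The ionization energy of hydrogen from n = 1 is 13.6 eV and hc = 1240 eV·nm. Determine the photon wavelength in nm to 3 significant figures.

656 nm

ΔE = 13.60 × (1/2² − 1/3²) = 13.60 × 0.1389 = 1.889 eV.
λ = hc/ΔE = 1240 / 1.889 = 656 nm.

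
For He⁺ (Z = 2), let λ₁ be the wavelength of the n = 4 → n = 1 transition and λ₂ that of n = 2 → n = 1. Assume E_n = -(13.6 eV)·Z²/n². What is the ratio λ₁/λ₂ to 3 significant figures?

λ ∝ 1/ΔE ∝ 1/(1/n_f² − 1/n_i²), and the Z² and hc factors cancel in the ratio.
λ₁/λ₂ = (1/1² − 1/2²)/(1/1² − 1/4²) = 0.7500/0.9375 = 0.800.

0.800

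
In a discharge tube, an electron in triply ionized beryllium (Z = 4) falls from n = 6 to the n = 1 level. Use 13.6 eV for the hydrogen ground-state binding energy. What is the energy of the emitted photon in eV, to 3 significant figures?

212 eV

The Bohr energies scale as Z², so for Z = 4: E_n = −217.6/n² eV.
E_6 = −217.6/36 = −6.044 eV and E_1 = −217.6/1 = −217.6 eV.
The photon energy is |E_6 − E_1| = 212 eV.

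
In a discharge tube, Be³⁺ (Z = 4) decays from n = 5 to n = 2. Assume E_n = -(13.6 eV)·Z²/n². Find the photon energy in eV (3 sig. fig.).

The Bohr energies scale as Z², so for Z = 4: E_n = −217.6/n² eV.
E_5 = −217.6/25 = −8.704 eV and E_2 = −217.6/4 = −54.40 eV.
The photon energy is |E_5 − E_2| = 45.7 eV.

45.7 eV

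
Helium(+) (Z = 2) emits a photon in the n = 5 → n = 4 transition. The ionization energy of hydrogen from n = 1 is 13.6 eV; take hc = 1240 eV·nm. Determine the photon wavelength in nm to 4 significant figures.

1013 nm

For Z = 2 the level energies scale as Z², so the effective Rydberg energy is 13.6 × 4 = 54.40 eV.
ΔE = 54.40 × (1/4² − 1/5²) = 54.40 × 0.02250 = 1.224 eV.
λ = hc/ΔE = 1240 / 1.224 = 1013 nm.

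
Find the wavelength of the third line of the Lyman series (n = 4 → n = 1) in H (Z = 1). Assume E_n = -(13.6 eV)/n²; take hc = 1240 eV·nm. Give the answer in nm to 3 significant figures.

The Lyman series terminates on n_f = 1; the third line has n_i = 1+3 = 4.
ΔE = 13.60 × (1/1² − 1/4²) = 12.75 eV.
λ = 1240 / 12.75 = 97.3 nm.

97.3 nm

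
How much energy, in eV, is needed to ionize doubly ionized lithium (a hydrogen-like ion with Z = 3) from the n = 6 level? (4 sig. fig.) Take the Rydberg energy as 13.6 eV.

3.400 eV

E_n = −13.6 Z²/n² = −122.4/n² eV for Z = 3.
E_6 = −122.4/36 = −3.400 eV, so ionization (to E = 0) requires 3.400 eV.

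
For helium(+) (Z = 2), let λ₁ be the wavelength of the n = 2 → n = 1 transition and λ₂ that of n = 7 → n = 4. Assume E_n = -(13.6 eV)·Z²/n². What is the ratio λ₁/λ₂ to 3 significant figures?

λ ∝ 1/ΔE ∝ 1/(1/n_f² − 1/n_i²), and the Z² and hc factors cancel in the ratio.
λ₁/λ₂ = (1/4² − 1/7²)/(1/1² − 1/2²) = 0.04209/0.7500 = 0.0561.

0.0561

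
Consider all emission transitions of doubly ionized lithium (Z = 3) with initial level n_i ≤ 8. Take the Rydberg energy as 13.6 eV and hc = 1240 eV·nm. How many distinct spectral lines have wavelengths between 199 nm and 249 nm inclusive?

3

Enumerate all n_i → n_f pairs with 1 ≤ n_f < n_i ≤ 8 and compute λ = 1240 / [13.6·9·(1/n_f² − 1/n_i²)].
Lines falling in [199, 249] nm: 4→3 (208.4 nm), 8→4 (216.1 nm), 7→4 (240.7 nm).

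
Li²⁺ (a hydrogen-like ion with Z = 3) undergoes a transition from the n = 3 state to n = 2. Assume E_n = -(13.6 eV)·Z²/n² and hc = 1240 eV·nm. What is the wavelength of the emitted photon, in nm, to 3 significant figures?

For Z = 3 the level energies scale as Z², so the effective Rydberg energy is 13.6 × 9 = 122.4 eV.
ΔE = 122.4 × (1/2² − 1/3²) = 122.4 × 0.1389 = 17.00 eV.
λ = hc/ΔE = 1240 / 17.00 = 72.9 nm.

72.9 nm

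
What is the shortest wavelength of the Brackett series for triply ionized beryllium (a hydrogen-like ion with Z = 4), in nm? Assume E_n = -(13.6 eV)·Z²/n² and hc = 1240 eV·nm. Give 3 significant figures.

91.2 nm

The Brackett series has lower level n_f = 4; the series limit corresponds to n_i → ∞.
ΔE_max = 13.6 × 16 / 4² = 13.60 eV.
λ_min = 1240 / 13.60 = 91.2 nm.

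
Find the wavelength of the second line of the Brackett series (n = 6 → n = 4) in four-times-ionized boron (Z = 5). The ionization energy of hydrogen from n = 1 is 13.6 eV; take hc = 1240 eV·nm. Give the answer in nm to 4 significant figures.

The Brackett series terminates on n_f = 4; the second line has n_i = 4+2 = 6.
ΔE = 340.0 × (1/4² − 1/6²) = 11.81 eV.
λ = 1240 / 11.81 = 105.0 nm.

105.0 nm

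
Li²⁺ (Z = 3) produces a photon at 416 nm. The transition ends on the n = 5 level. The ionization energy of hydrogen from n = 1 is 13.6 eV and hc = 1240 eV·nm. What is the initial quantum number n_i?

The photon energy is ΔE = hc/λ = 1240 / 416 = 2.981 eV.
With Z = 3, ΔE = 122.4 × (1/n_f² − 1/n_i²), so 1/n_f² − 1/n_i² = 0.02435.
With n_f = 5: 1/n_i² = 1/25 − 0.02435 = 0.01565, so n_i ≈ 7.99.

n_i = 8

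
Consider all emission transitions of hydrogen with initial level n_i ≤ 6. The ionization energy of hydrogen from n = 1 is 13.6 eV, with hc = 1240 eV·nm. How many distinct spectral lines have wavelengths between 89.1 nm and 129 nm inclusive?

5

Enumerate all n_i → n_f pairs with 1 ≤ n_f < n_i ≤ 6 and compute λ = 1240 / [13.6·1·(1/n_f² − 1/n_i²)].
Lines falling in [89.1, 129] nm: 6→1 (93.78 nm), 5→1 (94.98 nm), 4→1 (97.25 nm), 3→1 (102.6 nm), 2→1 (121.6 nm).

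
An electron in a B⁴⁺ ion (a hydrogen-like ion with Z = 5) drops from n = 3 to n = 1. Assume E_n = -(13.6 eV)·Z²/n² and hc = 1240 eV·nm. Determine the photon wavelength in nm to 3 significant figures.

4.10 nm

For Z = 5 the level energies scale as Z², so the effective Rydberg energy is 13.6 × 25 = 340.0 eV.
ΔE = 340.0 × (1/1² − 1/3²) = 340.0 × 0.8889 = 302.2 eV.
λ = hc/ΔE = 1240 / 302.2 = 4.10 nm.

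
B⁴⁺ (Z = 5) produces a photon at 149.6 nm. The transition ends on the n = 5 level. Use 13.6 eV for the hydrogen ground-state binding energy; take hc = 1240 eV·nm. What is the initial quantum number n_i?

n_i = 8

The photon energy is ΔE = hc/λ = 1240 / 149.6 = 8.289 eV.
With Z = 5, ΔE = 340.0 × (1/n_f² − 1/n_i²), so 1/n_f² − 1/n_i² = 0.02438.
With n_f = 5: 1/n_i² = 1/25 − 0.02438 = 0.01562, so n_i ≈ 8.00.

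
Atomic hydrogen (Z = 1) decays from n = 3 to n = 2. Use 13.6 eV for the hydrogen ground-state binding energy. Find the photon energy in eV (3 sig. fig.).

E_3 = −13.60/9 = −1.511 eV and E_2 = −13.60/4 = −3.400 eV.
The photon energy is |E_3 − E_2| = 1.89 eV.

1.89 eV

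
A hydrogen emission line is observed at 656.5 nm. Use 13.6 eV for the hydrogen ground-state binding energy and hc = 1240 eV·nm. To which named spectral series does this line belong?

Balmer

ΔE = 1240/656.5 = 1.889 eV.
This matches 13.6 × (1/2² − 1/3²), so n_f = 2: the Balmer series.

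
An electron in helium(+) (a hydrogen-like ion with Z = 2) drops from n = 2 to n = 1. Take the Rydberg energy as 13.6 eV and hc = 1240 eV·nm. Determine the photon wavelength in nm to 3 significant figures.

30.4 nm

For Z = 2 the level energies scale as Z², so the effective Rydberg energy is 13.6 × 4 = 54.40 eV.
ΔE = 54.40 × (1/1² − 1/2²) = 54.40 × 0.7500 = 40.80 eV.
λ = hc/ΔE = 1240 / 40.80 = 30.4 nm.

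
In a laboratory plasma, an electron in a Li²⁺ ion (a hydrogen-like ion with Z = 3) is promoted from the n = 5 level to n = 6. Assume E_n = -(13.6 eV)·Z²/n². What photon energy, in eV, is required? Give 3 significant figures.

1.50 eV

The Bohr energies scale as Z², so for Z = 3: E_n = −122.4/n² eV.
E_6 = −122.4/36 = −3.400 eV and E_5 = −122.4/25 = −4.896 eV.
The photon energy is |E_6 − E_5| = 1.50 eV.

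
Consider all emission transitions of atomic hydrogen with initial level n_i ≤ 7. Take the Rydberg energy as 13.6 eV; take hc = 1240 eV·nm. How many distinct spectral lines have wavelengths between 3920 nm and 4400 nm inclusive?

Enumerate all n_i → n_f pairs with 1 ≤ n_f < n_i ≤ 7 and compute λ = 1240 / [13.6·1·(1/n_f² − 1/n_i²)].
Lines falling in [3920, 4400] nm: 5→4 (4052 nm).

1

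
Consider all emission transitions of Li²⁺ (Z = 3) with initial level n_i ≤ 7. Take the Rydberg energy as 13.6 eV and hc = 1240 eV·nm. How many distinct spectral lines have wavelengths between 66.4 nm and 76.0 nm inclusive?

1

Enumerate all n_i → n_f pairs with 1 ≤ n_f < n_i ≤ 7 and compute λ = 1240 / [13.6·9·(1/n_f² − 1/n_i²)].
Lines falling in [66.4, 76.0] nm: 3→2 (72.94 nm).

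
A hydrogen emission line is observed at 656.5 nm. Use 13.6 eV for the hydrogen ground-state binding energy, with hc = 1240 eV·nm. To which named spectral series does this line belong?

Balmer

ΔE = 1240/656.5 = 1.889 eV.
This matches 13.6 × (1/2² − 1/3²), so n_f = 2: the Balmer series.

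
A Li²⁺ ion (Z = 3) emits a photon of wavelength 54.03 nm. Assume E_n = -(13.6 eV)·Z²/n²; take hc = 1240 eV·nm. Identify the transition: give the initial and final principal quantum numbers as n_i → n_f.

The photon energy is ΔE = hc/λ = 1240 / 54.03 = 22.95 eV.
With Z = 3, ΔE = 122.4 × (1/n_f² − 1/n_i²), so 1/n_f² − 1/n_i² = 0.1875.
Trying n_f = 2 gives 1/n_i² = 0.06250, i.e. n_i ≈ 4; this pair matches.

n_i = 4, n_f = 2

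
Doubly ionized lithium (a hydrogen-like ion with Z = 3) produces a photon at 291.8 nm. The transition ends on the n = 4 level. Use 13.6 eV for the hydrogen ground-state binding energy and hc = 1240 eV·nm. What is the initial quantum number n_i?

n_i = 6

The photon energy is ΔE = hc/λ = 1240 / 291.8 = 4.249 eV.
With Z = 3, ΔE = 122.4 × (1/n_f² − 1/n_i²), so 1/n_f² − 1/n_i² = 0.03472.
With n_f = 4: 1/n_i² = 1/16 − 0.03472 = 0.02778, so n_i ≈ 6.00.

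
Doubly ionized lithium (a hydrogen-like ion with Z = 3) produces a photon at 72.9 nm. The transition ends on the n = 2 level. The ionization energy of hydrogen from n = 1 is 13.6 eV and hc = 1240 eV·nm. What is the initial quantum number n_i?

The photon energy is ΔE = hc/λ = 1240 / 72.9 = 17.01 eV.
With Z = 3, ΔE = 122.4 × (1/n_f² − 1/n_i²), so 1/n_f² − 1/n_i² = 0.1390.
With n_f = 2: 1/n_i² = 1/4 − 0.1390 = 0.1110, so n_i ≈ 3.00.

n_i = 3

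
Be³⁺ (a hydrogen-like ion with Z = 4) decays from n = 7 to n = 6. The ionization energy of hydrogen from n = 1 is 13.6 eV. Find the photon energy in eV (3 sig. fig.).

The Bohr energies scale as Z², so for Z = 4: E_n = −217.6/n² eV.
E_7 = −217.6/49 = −4.441 eV and E_6 = −217.6/36 = −6.044 eV.
The photon energy is |E_7 − E_6| = 1.60 eV.

1.60 eV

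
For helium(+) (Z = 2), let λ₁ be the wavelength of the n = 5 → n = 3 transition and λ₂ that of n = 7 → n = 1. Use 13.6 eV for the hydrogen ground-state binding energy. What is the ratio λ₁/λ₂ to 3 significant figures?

λ ∝ 1/ΔE ∝ 1/(1/n_f² − 1/n_i²), and the Z² and hc factors cancel in the ratio.
λ₁/λ₂ = (1/1² − 1/7²)/(1/3² − 1/5²) = 0.9796/0.07111 = 13.8.

13.8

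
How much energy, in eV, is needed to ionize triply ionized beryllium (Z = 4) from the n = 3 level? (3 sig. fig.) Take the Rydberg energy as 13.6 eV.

24.2 eV

E_n = −13.6 Z²/n² = −217.6/n² eV for Z = 4.
E_3 = −217.6/9 = −24.2 eV, so ionization (to E = 0) requires 24.2 eV.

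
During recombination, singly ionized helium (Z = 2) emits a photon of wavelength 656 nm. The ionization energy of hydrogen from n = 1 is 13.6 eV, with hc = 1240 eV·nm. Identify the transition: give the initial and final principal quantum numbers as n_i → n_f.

n_i = 6, n_f = 4

The photon energy is ΔE = hc/λ = 1240 / 656 = 1.890 eV.
With Z = 2, ΔE = 54.40 × (1/n_f² − 1/n_i²), so 1/n_f² − 1/n_i² = 0.03475.
Trying n_f = 4 gives 1/n_i² = 0.02775, i.e. n_i ≈ 6; this pair matches.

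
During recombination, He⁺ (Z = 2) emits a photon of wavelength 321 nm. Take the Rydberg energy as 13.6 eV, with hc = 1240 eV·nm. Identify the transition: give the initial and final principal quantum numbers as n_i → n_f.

n_i = 5, n_f = 3

The photon energy is ΔE = hc/λ = 1240 / 321 = 3.863 eV.
With Z = 2, ΔE = 54.40 × (1/n_f² − 1/n_i²), so 1/n_f² − 1/n_i² = 0.07101.
Trying n_f = 3 gives 1/n_i² = 0.04010, i.e. n_i ≈ 5; this pair matches.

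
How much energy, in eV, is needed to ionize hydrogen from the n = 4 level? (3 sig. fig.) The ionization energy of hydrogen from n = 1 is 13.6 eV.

E_4 = −13.60/16 = −0.850 eV, so ionization (to E = 0) requires 0.850 eV.

0.850 eV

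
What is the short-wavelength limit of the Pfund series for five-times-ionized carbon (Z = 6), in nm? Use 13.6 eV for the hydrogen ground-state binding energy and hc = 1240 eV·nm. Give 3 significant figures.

63.3 nm

The Pfund series has lower level n_f = 5; the series limit corresponds to n_i → ∞.
ΔE_max = 13.6 × 36 / 5² = 19.58 eV.
λ_min = 1240 / 19.58 = 63.3 nm.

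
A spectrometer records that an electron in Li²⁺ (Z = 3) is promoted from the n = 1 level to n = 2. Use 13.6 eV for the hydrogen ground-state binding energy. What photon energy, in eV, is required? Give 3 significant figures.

91.8 eV

The Bohr energies scale as Z², so for Z = 3: E_n = −122.4/n² eV.
E_2 = −122.4/4 = −30.60 eV and E_1 = −122.4/1 = −122.4 eV.
The photon energy is |E_2 − E_1| = 91.8 eV.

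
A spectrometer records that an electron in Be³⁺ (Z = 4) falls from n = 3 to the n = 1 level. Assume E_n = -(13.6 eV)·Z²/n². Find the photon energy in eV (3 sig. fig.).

The Bohr energies scale as Z², so for Z = 4: E_n = −217.6/n² eV.
E_3 = −217.6/9 = −24.18 eV and E_1 = −217.6/1 = −217.6 eV.
The photon energy is |E_3 − E_1| = 193 eV.

193 eV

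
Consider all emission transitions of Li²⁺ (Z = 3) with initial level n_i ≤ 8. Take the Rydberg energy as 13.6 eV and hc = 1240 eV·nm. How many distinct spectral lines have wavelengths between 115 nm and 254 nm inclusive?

5

Enumerate all n_i → n_f pairs with 1 ≤ n_f < n_i ≤ 8 and compute λ = 1240 / [13.6·9·(1/n_f² − 1/n_i²)].
Lines falling in [115, 254] nm: 6→3 (121.6 nm), 5→3 (142.5 nm), 4→3 (208.4 nm), 8→4 (216.1 nm), 7→4 (240.7 nm).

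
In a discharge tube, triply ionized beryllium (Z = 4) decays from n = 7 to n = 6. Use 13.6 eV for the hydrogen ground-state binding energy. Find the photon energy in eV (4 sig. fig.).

1.604 eV

The Bohr energies scale as Z², so for Z = 4: E_n = −217.6/n² eV.
E_7 = −217.6/49 = −4.441 eV and E_6 = −217.6/36 = −6.044 eV.
The photon energy is |E_7 − E_6| = 1.604 eV.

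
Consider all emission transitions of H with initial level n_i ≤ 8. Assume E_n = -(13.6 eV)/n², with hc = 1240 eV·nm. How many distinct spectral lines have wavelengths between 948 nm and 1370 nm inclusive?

Enumerate all n_i → n_f pairs with 1 ≤ n_f < n_i ≤ 8 and compute λ = 1240 / [13.6·1·(1/n_f² − 1/n_i²)].
Lines falling in [948, 1370] nm: 8→3 (954.9 nm), 7→3 (1005 nm), 6→3 (1094 nm), 5→3 (1282 nm).

4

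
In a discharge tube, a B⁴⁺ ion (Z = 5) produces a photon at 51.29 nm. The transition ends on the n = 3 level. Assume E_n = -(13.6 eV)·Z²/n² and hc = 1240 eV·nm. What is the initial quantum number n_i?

The photon energy is ΔE = hc/λ = 1240 / 51.29 = 24.18 eV.
With Z = 5, ΔE = 340.0 × (1/n_f² − 1/n_i²), so 1/n_f² − 1/n_i² = 0.07111.
With n_f = 3: 1/n_i² = 1/9 − 0.07111 = 0.04000, so n_i ≈ 5.00.

n_i = 5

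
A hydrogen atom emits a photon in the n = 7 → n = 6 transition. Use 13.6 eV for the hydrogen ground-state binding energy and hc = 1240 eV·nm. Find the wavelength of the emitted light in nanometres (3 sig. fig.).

ΔE = 13.60 × (1/6² − 1/7²) = 13.60 × 0.007370 = 0.1002 eV.
λ = hc/ΔE = 1240 / 0.1002 = 12400 nm.

12400 nm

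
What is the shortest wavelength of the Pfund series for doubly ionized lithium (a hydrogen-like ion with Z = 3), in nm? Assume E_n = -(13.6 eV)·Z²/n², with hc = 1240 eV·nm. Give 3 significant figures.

253 nm

The Pfund series has lower level n_f = 5; the series limit corresponds to n_i → ∞.
ΔE_max = 13.6 × 9 / 5² = 4.896 eV.
λ_min = 1240 / 4.896 = 253 nm.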